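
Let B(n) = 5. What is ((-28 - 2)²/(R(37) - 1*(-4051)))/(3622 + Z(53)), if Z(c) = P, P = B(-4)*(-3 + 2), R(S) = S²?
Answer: 45/980207 ≈ 4.5909e-5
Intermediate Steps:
P = -5 (P = 5*(-3 + 2) = 5*(-1) = -5)
Z(c) = -5
((-28 - 2)²/(R(37) - 1*(-4051)))/(3622 + Z(53)) = ((-28 - 2)²/(37² - 1*(-4051)))/(3622 - 5) = ((-30)²/(1369 + 4051))/3617 = (900/5420)*(1/3617) = (900*(1/5420))*(1/3617) = (45/271)*(1/3617) = 45/980207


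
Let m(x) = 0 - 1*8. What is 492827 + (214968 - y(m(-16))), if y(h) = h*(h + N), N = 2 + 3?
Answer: 707771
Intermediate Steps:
m(x) = -8 (m(x) = 0 - 8 = -8)
N = 5
y(h) = h*(5 + h) (y(h) = h*(h + 5) = h*(5 + h))
492827 + (214968 - y(m(-16))) = 492827 + (214968 - (-8)*(5 - 8)) = 492827 + (214968 - (-8)*(-3)) = 492827 + (214968 - 1*24) = 492827 + (214968 - 24) = 492827 + 214944 = 707771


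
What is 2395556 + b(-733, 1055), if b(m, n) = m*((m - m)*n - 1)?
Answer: 2396289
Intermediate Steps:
b(m, n) = -m (b(m, n) = m*(0*n - 1) = m*(0 - 1) = m*(-1) = -m)
2395556 + b(-733, 1055) = 2395556 - 1*(-733) = 2395556 + 733 = 2396289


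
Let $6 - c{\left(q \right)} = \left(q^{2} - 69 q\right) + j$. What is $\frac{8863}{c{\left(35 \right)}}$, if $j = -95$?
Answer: $\frac{8863}{1291} \approx 6.8652$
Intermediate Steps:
$c{\left(q \right)} = 101 - q^{2} + 69 q$ ($c{\left(q \right)} = 6 - \left(\left(q^{2} - 69 q\right) - 95\right) = 6 - \left(-95 + q^{2} - 69 q\right) = 6 + \left(95 - q^{2} + 69 q\right) = 101 - q^{2} + 69 q$)
$\frac{8863}{c{\left(35 \right)}} = \frac{8863}{101 - 35^{2} + 69 \cdot 35} = \frac{8863}{101 - 1225 + 2415} = \frac{8863}{1291}$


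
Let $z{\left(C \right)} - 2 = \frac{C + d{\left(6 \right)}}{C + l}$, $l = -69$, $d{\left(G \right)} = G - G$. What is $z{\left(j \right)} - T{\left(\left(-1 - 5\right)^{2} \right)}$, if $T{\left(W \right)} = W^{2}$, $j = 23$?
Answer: $- \frac{2589}{2} \approx -1294.5$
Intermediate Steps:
$d{\left(G \right)} = 0$
$z{\left(C \right)} = 2 + \frac{C}{-69 + C}$ ($z{\left(C \right)} = 2 + \frac{C + 0}{C - 69} = 2 + \frac{C}{-69 + C}$)
$z{\left(j \right)} - T{\left(\left(-1 - 5\right)^{2} \right)} = \frac{3 \left(-46 + 23\right)}{-69 + 23} - \left(\left(-1 - 5\right)^{2}\right)^{2} = 3 \frac{1}{-46} \left(-23\right) - \left(\left(-6\right)^{2}\right)^{2} = 3 \left(- \frac{1}{46}\right) \left(-23\right) - 36^{2} = \frac{3}{2} - 1296 = - \frac{2589}{2}$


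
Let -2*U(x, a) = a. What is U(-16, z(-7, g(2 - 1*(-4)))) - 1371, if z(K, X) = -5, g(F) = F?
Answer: -2737/2 ≈ -1368.5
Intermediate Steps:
U(x, a) = -a/2
U(-16, z(-7, g(2 - 1*(-4)))) - 1371 = -½*(-5) - 1371 = 5/2 - 1371 = -2737/2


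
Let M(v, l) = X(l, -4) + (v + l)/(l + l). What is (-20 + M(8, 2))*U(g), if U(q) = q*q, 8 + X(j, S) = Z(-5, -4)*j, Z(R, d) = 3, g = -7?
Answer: -1911/2 ≈ -955.50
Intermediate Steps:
X(j, S) = -8 + 3*j
U(q) = q**2
M(v, l) = -8 + 3*l + (l + v)/(2*l) (M(v, l) = (-8 + 3*l) + (v + l)/(l + l) = (-8 + 3*l) + (l + v)/((2*l)) = (-8 + 3*l) + (l + v)*(1/(2*l)) = (-8 + 3*l) + (l + v)/(2*l) = -8 + 3*l + (l + v)/(2*l))
(-20 + M(8, 2))*U(g) = (-20 + (-15/2 + 3*2 + (1/2)*8/2))*(-7)**2 = (-20 + (-15/2 + 6 + (1/2)*8*(1/2)))*49 = (-20 + (-15/2 + 6 + 2))*49 = (-20 + 1/2)*49 = -39/2*49 = -1911/2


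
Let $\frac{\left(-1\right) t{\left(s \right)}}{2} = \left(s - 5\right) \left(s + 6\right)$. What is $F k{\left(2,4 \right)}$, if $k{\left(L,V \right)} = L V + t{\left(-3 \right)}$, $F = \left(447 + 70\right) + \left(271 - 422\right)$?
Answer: $20496$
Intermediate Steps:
$t{\left(s \right)} = - 2 \left(-5 + s\right) \left(6 + s\right)$ ($t{\left(s \right)} = - 2 \left(s - 5\right) \left(s + 6\right) = - 2 \left(-5 + s\right) \left(6 + s\right)$)
$F = 366$ ($F = 517 - 151 = 366$)
$k{\left(L,V \right)} = 48 + L V$ ($k{\left(L,V \right)} = L V - \left(-66 + 18\right) = L V + \left(60 + 6 - 18\right) = L V + 48 = 48 + L V$)
$F k{\left(2,4 \right)} = 366 \left(48 + 2 \cdot 4\right) = 366 \left(48 + 8\right) = 366 \cdot 56 = 20496$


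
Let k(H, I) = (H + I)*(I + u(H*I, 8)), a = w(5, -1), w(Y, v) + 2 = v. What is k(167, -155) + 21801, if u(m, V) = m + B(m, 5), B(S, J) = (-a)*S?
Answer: -1222539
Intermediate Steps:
w(Y, v) = -2 + v
a = -3 (a = -2 - 1 = -3)
B(S, J) = 3*S (B(S, J) = (-1*(-3))*S = 3*S)
u(m, V) = 4*m (u(m, V) = m + 3*m = 4*m)
k(H, I) = (H + I)*(I + 4*H*I) (k(H, I) = (H + I)*(I + 4*(H*I)) = (H + I)*(I + 4*H*I))
k(167, -155) + 21801 = -155*(167 - 155 + 4*167² + 4*167*(-155)) + 21801 = -155*(167 - 155 + 4*27889 - 103540) + 21801 = -155*(167 - 155 + 111556 - 103540) + 21801 = -155*8028 + 21801 = -1244340 + 21801 = -1222539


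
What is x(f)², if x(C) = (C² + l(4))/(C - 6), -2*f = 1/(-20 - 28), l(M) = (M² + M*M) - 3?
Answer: 2857223209/121881600 ≈ 23.443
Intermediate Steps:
l(M) = -3 + 2*M² (l(M) = (M² + M²) - 3 = 2*M² - 3 = -3 + 2*M²)
f = 1/96 (f = -1/(2*(-20 - 28)) = -½/(-48) = -½*(-1/48) = 1/96 ≈ 0.010417)
x(C) = (29 + C²)/(-6 + C) (x(C) = (C² + (-3 + 2*4²))/(C - 6) = (C² + (-3 + 2*16))/(-6 + C) = (C² + (-3 + 32))/(-6 + C) = (C² + 29)/(-6 + C) = (29 + C²)/(-6 + C))
x(f)² = ((29 + (1/96)²)/(-6 + 1/96))² = ((29 + 1/9216)/(-575/96))² = (-96/575*267265/9216)² = (-53453/11040)² = 2857223209/121881600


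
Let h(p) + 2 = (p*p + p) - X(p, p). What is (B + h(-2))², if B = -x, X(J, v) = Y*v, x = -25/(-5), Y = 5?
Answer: 25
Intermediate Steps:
x = 5 (x = -25*(-⅕) = 5)
X(J, v) = 5*v
h(p) = -2 + p² - 4*p (h(p) = -2 + ((p*p + p) - 5*p) = -2 + ((p² + p) - 5*p) = -2 + ((p + p²) - 5*p) = -2 + (p² - 4*p) = -2 + p² - 4*p)
B = -5 (B = -1*5 = -5)
(B + h(-2))² = (-5 + (-2 + (-2)² - 4*(-2)))² = (-5 + (-2 + 4 + 8))² = (-5 + 10)² = 5² = 25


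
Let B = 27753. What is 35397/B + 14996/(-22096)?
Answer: 30495677/51102524 ≈ 0.59676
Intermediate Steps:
35397/B + 14996/(-22096) = 35397/27753 + 14996/(-22096) = 35397*(1/27753) + 14996*(-1/22096) = 11799/9251 - 3749/5524 = 30495677/51102524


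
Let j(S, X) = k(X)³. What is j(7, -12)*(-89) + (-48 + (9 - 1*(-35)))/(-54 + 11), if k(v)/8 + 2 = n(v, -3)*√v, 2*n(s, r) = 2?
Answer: -125403132/43 ≈ -2.9164e+6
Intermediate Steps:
n(s, r) = 1 (n(s, r) = (½)*2 = 1)
k(v) = -16 + 8*√v (k(v) = -16 + 8*(1*√v) = -16 + 8*√v)
j(S, X) = (-16 + 8*√X)³
j(7, -12)*(-89) + (-48 + (9 - 1*(-35)))/(-54 + 11) = (512*(-2 + √(-12))³)*(-89) + (-48 + (9 - 1*(-35)))/(-54 + 11) = (512*(-2 + 2*I*√3)³)*(-89) + (-48 + (9 + 35))/(-43) = -45568*(-2 + 2*I*√3)³ + (-48 + 44)*(-1/43) = -45568*(-2 + 2*I*√3)³ - 4*(-1/43) = -45568*(-2 + 2*I*√3)³ + 4/43 = 4/43 - 45568*(-2 + 2*I*√3)³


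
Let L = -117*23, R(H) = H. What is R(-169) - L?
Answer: 2522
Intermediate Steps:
L = -2691
R(-169) - L = -169 - 1*(-2691) = -169 + 2691 = 2522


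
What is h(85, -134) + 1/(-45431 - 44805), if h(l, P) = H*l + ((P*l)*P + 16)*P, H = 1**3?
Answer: -18455147842165/90236 ≈ -2.0452e+8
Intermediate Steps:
H = 1
h(l, P) = l + P*(16 + l*P**2) (h(l, P) = 1*l + ((P*l)*P + 16)*P = l + (l*P**2 + 16)*P = l + (16 + l*P**2)*P = l + P*(16 + l*P**2))
h(85, -134) + 1/(-45431 - 44805) = (85 + 16*(-134) + 85*(-134)**3) + 1/(-45431 - 44805) = (85 - 2144 + 85*(-2406104)) + 1/(-90236) = (85 - 2144 - 204518840) - 1/90236 = -204520899 - 1/90236 = -18455147842165/90236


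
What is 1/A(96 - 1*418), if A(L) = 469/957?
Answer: 957/469 ≈ 2.0405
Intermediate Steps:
A(L) = 469/957 (A(L) = 469*(1/957) = 469/957)
1/A(96 - 1*418) = 1/(469/957) = 957/469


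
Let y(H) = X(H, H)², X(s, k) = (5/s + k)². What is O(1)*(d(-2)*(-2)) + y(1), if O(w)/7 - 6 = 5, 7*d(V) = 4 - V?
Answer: 1164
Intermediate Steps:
d(V) = 4/7 - V/7 (d(V) = (4 - V)/7 = 4/7 - V/7)
X(s, k) = (k + 5/s)²
O(w) = 77 (O(w) = 42 + 7*5 = 42 + 35 = 77)
y(H) = (5 + H²)⁴/H⁴ (y(H) = ((5 + H*H)²/H²)² = ((5 + H²)²/H²)² = (5 + H²)⁴/H⁴)
O(1)*(d(-2)*(-2)) + y(1) = 77*((4/7 - ⅐*(-2))*(-2)) + (5 + 1²)⁴/1⁴ = 77*((4/7 + 2/7)*(-2)) + 1*(5 + 1)⁴ = 77*((6/7)*(-2)) + 1*6⁴ = 77*(-12/7) + 1*1296 = -132 + 1296 = 1164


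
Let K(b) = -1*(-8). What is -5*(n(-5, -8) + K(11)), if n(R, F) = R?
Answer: -15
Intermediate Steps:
K(b) = 8
-5*(n(-5, -8) + K(11)) = -5*(-5 + 8) = -5*3 = -15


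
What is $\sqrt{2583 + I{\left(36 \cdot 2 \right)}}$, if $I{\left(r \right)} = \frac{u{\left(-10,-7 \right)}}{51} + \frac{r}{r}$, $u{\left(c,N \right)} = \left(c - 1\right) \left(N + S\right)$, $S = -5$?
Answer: $\frac{2 \sqrt{186881}}{17} \approx 50.859$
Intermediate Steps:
$u{\left(c,N \right)} = \left(-1 + c\right) \left(-5 + N\right)$ ($u{\left(c,N \right)} = \left(c - 1\right) \left(N - 5\right) = \left(-1 + c\right) \left(-5 + N\right)$)
$I{\left(r \right)} = \frac{61}{17}$ ($I{\left(r \right)} = \frac{5 - -7 - -50 - -70}{51} + \frac{r}{r} = \left(5 + 7 + 50 + 70\right) \frac{1}{51} + 1 = 132 \cdot \frac{1}{51} + 1 = \frac{44}{17} + 1 = \frac{61}{17}$)
$\sqrt{2583 + I{\left(36 \cdot 2 \right)}} = \sqrt{2583 + \frac{61}{17}} = \sqrt{\frac{43972}{17}} = \frac{2 \sqrt{186881}}{17}$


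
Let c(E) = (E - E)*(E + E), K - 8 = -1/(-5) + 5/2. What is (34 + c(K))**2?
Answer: 1156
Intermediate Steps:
K = 107/10 (K = 8 + (-1/(-5) + 5/2) = 8 + (-1*(-1/5) + 5*(1/2)) = 8 + (1/5 + 5/2) = 8 + 27/10 = 107/10 ≈ 10.700)
c(E) = 0 (c(E) = 0*(2*E) = 0)
(34 + c(K))**2 = (34 + 0)**2 = 34**2 = 1156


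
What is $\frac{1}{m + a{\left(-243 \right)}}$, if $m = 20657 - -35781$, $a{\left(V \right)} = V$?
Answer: $\frac{1}{56195} \approx 1.7795 \cdot 10^{-5}$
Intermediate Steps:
$m = 56438$ ($m = 20657 + 35781 = 56438$)
$\frac{1}{m + a{\left(-243 \right)}} = \frac{1}{56438 - 243} = \frac{1}{56195}$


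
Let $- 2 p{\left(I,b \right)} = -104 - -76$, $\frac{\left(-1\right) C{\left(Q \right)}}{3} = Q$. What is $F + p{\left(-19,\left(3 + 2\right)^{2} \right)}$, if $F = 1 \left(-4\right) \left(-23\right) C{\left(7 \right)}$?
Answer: $-1918$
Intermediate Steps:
$C{\left(Q \right)} = - 3 Q$
$p{\left(I,b \right)} = 14$ ($p{\left(I,b \right)} = - \frac{-104 - -76}{2} = - \frac{-104 + 76}{2} = \left(- \frac{1}{2}\right) \left(-28\right) = 14$)
$F = -1932$ ($F = 1 \left(-4\right) \left(-23\right) \left(\left(-3\right) 7\right) = \left(-4\right) \left(-23\right) \left(-21\right) = 92 \left(-21\right) = -1932$)
$F + p{\left(-19,\left(3 + 2\right)^{2} \right)} = -1932 + 14 = -1918$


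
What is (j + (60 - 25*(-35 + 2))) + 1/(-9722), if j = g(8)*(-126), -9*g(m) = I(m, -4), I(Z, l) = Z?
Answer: 9692833/9722 ≈ 997.00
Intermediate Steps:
g(m) = -m/9
j = 112 (j = -⅑*8*(-126) = -8/9*(-126) = 112)
(j + (60 - 25*(-35 + 2))) + 1/(-9722) = (112 + (60 - 25*(-35 + 2))) + 1/(-9722) = (112 + (60 - 25*(-33))) - 1/9722 = (112 + (60 + 825)) - 1/9722 = (112 + 885) - 1/9722 = 997 - 1/9722 = 9692833/9722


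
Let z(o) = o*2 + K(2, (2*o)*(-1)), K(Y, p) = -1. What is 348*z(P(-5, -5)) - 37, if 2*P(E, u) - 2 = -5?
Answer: -1429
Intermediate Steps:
P(E, u) = -3/2 (P(E, u) = 1 + (½)*(-5) = 1 - 5/2 = -3/2)
z(o) = -1 + 2*o (z(o) = o*2 - 1 = 2*o - 1 = -1 + 2*o)
348*z(P(-5, -5)) - 37 = 348*(-1 + 2*(-3/2)) - 37 = 348*(-1 - 3) - 37 = 348*(-4) - 37 = -1392 - 37 = -1429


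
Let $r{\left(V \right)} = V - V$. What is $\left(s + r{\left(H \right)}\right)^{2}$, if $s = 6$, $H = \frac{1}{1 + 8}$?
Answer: $36$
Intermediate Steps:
$H = \frac{1}{9} \approx 0.11111$
$r{\left(V \right)} = 0$
$\left(s + r{\left(H \right)}\right)^{2} = \left(6 + 0\right)^{2} = 6^{2} = 36$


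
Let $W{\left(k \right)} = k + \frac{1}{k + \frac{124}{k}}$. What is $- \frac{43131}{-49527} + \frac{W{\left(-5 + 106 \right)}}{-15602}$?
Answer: $\frac{1149391304858}{1329722770425} \approx 0.86438$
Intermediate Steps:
$- \frac{43131}{-49527} + \frac{W{\left(-5 + 106 \right)}}{-15602} = - \frac{43131}{-49527} + \frac{\left(-5 + 106\right) \frac{1}{124 + \left(-5 + 106\right)^{2}} \left(125 + \left(-5 + 106\right)^{2}\right)}{-15602} = \left(-43131\right) \left(- \frac{1}{49527}\right) + \frac{101 \left(125 + 101^{2}\right)}{124 + 101^{2}} \left(- \frac{1}{15602}\right) = \frac{14377}{16509} + \frac{101 \left(125 + 10201\right)}{124 + 10201} \left(- \frac{1}{15602}\right) = \frac{14377}{16509} + 101 \cdot \frac{1}{10325} \cdot 10326 \left(- \frac{1}{15602}\right) = \frac{14377}{16509} + \frac{1042926}{10325} \left(- \frac{1}{15602}\right) = \frac{14377}{16509} - \frac{521463}{80545325} = \frac{1149391304858}{1329722770425}$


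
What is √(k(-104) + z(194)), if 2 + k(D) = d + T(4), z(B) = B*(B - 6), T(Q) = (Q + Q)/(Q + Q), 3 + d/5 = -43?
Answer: √36241 ≈ 190.37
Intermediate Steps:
d = -230 (d = -15 + 5*(-43) = -15 - 215 = -230)
T(Q) = 1 (T(Q) = (2*Q)/((2*Q)) = (2*Q)*(1/(2*Q)) = 1)
z(B) = B*(-6 + B)
k(D) = -231 (k(D) = -2 + (-230 + 1) = -2 - 229 = -231)
√(k(-104) + z(194)) = √(-231 + 194*(-6 + 194)) = √(-231 + 194*188) = √(-231 + 36472) = √36241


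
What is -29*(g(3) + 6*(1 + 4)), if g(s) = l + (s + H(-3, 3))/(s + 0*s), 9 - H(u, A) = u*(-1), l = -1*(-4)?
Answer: -1073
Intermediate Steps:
l = 4
H(u, A) = 9 + u (H(u, A) = 9 - u*(-1) = 9 - (-1)*u = 9 + u)
g(s) = 4 + (6 + s)/s (g(s) = 4 + (s + (9 - 3))/(s + 0*s) = 4 + (s + 6)/(s + 0) = 4 + (6 + s)/s)
-29*(g(3) + 6*(1 + 4)) = -29*((5 + 6/3) + 6*(1 + 4)) = -29*((5 + 6*(⅓)) + 6*5) = -29*((5 + 2) + 30) = -29*(7 + 30) = -29*37 = -1073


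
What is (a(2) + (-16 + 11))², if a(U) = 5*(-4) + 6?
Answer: 361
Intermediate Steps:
a(U) = -14 (a(U) = -20 + 6 = -14)
(a(2) + (-16 + 11))² = (-14 + (-16 + 11))² = (-14 - 5)² = (-19)² = 361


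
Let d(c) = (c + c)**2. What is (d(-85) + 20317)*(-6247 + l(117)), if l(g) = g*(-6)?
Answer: -342008933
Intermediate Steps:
l(g) = -6*g
d(c) = 4*c**2 (d(c) = (2*c)**2 = 4*c**2)
(d(-85) + 20317)*(-6247 + l(117)) = (4*(-85)**2 + 20317)*(-6247 - 6*117) = (4*7225 + 20317)*(-6247 - 702) = (28900 + 20317)*(-6949) = 49217*(-6949) = -342008933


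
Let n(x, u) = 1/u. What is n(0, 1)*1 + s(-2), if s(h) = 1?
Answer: 2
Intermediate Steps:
n(0, 1)*1 + s(-2) = 1/1 + 1 = 1*1 + 1 = 1 + 1 = 2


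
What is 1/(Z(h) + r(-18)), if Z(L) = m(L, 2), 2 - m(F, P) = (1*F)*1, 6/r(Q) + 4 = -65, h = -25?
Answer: 23/619 ≈ 0.037157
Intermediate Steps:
r(Q) = -2/23 (r(Q) = 6/(-4 - 65) = 6/(-69) = 6*(-1/69) = -2/23)
m(F, P) = 2 - F (m(F, P) = 2 - 1*F = 2 - F)
Z(L) = 2 - L
1/(Z(h) + r(-18)) = 1/((2 - 1*(-25)) - 2/23) = 1/((2 + 25) - 2/23) = 1/(27 - 2/23) = 1/(619/23) = 23/619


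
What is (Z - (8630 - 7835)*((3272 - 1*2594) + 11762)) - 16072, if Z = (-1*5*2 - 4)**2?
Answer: -9905676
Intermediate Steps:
Z = 196 (Z = (-5*2 - 4)**2 = (-10 - 4)**2 = (-14)**2 = 196)
(Z - (8630 - 7835)*((3272 - 1*2594) + 11762)) - 16072 = (196 - (8630 - 7835)*((3272 - 1*2594) + 11762)) - 16072 = (196 - 795*((3272 - 2594) + 11762)) - 16072 = (196 - 795*(678 + 11762)) - 16072 = (196 - 795*12440) - 16072 = (196 - 1*9889800) - 16072 = (196 - 9889800) - 16072 = -9889604 - 16072 = -9905676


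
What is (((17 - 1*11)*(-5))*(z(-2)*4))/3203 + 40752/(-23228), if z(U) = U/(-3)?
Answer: -33096724/18599821 ≈ -1.7794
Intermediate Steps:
z(U) = -U/3 (z(U) = U*(-⅓) = -U/3)
(((17 - 1*11)*(-5))*(z(-2)*4))/3203 + 40752/(-23228) = (((17 - 1*11)*(-5))*(-⅓*(-2)*4))/3203 + 40752/(-23228) = (((17 - 11)*(-5))*((⅔)*4))*(1/3203) + 40752*(-1/23228) = ((6*(-5))*(8/3))*(1/3203) - 10188/5807 = -30*8/3*(1/3203) - 10188/5807 = -80*1/3203 - 10188/5807 = -80/3203 - 10188/5807 = -33096724/18599821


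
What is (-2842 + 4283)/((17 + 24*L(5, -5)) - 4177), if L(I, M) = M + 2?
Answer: -1441/4232 ≈ -0.34050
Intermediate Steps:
L(I, M) = 2 + M
(-2842 + 4283)/((17 + 24*L(5, -5)) - 4177) = (-2842 + 4283)/((17 + 24*(2 - 5)) - 4177) = 1441/((17 + 24*(-3)) - 4177) = 1441/((17 - 72) - 4177) = 1441/(-55 - 4177) = 1441/(-4232) = 1441*(-1/4232) = -1441/4232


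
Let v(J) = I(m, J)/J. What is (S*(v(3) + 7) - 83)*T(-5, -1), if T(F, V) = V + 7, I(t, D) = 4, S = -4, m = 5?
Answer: -698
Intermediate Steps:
T(F, V) = 7 + V
v(J) = 4/J
(S*(v(3) + 7) - 83)*T(-5, -1) = (-4*(4/3 + 7) - 83)*(7 - 1) = (-4*(4*(1/3) + 7) - 83)*6 = (-4*(4/3 + 7) - 83)*6 = (-4*25/3 - 83)*6 = (-100/3 - 83)*6 = -349/3*6 = -698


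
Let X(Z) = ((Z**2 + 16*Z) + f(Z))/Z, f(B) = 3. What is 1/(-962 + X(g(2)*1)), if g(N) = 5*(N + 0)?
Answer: -10/9357 ≈ -0.0010687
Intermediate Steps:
g(N) = 5*N
X(Z) = (3 + Z**2 + 16*Z)/Z (X(Z) = ((Z**2 + 16*Z) + 3)/Z = (3 + Z**2 + 16*Z)/Z)
1/(-962 + X(g(2)*1)) = 1/(-962 + (16 + (5*2)*1 + 3/(((5*2)*1)))) = 1/(-962 + (16 + 10*1 + 3/((10*1)))) = 1/(-962 + (16 + 10 + 3/10)) = 1/(-962 + 263/10) = 1/(-9357/10) = -10/9357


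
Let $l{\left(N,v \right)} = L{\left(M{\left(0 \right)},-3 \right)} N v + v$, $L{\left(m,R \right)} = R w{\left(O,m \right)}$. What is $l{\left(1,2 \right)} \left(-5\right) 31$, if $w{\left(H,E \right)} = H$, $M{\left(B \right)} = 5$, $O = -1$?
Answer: $-1240$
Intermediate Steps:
$L{\left(m,R \right)} = - R$ ($L{\left(m,R \right)} = R \left(-1\right) = - R$)
$l{\left(N,v \right)} = v + 3 N v$ ($l{\left(N,v \right)} = \left(-1\right) \left(-3\right) N v + v = 3 N v + v = v + 3 N v$)
$l{\left(1,2 \right)} \left(-5\right) 31 = 2 \left(1 + 3 \cdot 1\right) \left(-5\right) 31 = 2 \left(1 + 3\right) \left(-5\right) 31 = 2 \cdot 4 \left(-5\right) 31 = 8 \left(-5\right) 31 = \left(-40\right) 31 = -1240$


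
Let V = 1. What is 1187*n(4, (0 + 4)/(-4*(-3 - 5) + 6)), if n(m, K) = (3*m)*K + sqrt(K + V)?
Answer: 28488/19 + 1187*sqrt(399)/19 ≈ 2747.3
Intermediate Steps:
n(m, K) = sqrt(1 + K) + 3*K*m (n(m, K) = (3*m)*K + sqrt(K + 1) = 3*K*m + sqrt(1 + K) = sqrt(1 + K) + 3*K*m)
1187*n(4, (0 + 4)/(-4*(-3 - 5) + 6)) = 1187*(sqrt(1 + (0 + 4)/(-4*(-3 - 5) + 6)) + 3*((0 + 4)/(-4*(-3 - 5) + 6))*4) = 1187*(sqrt(1 + 4/(-4*(-8) + 6)) + 3*(4/(-4*(-8) + 6))*4) = 1187*(sqrt(1 + 4/(32 + 6)) + 3*(4/(32 + 6))*4) = 1187*(sqrt(1 + 4/38) + 3*(4/38)*4) = 1187*(sqrt(1 + 4*(1/38)) + 3*(4*(1/38))*4) = 1187*(sqrt(1 + 2/19) + 3*(2/19)*4) = 1187*(sqrt(21/19) + 24/19) = 1187*(sqrt(399)/19 + 24/19) = 1187*(24/19 + sqrt(399)/19) = 28488/19 + 1187*sqrt(399)/19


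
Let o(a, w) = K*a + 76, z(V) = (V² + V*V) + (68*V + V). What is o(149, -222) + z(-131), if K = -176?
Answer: -865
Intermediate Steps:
z(V) = 2*V² + 69*V (z(V) = (V² + V²) + 69*V = 2*V² + 69*V)
o(a, w) = 76 - 176*a (o(a, w) = -176*a + 76 = 76 - 176*a)
o(149, -222) + z(-131) = (76 - 176*149) - 131*(69 + 2*(-131)) = (76 - 26224) - 131*(69 - 262) = -26148 - 131*(-193) = -26148 + 25283 = -865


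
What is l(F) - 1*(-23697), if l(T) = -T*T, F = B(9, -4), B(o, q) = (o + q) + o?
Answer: 23501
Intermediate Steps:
B(o, q) = q + 2*o
F = 14 (F = -4 + 2*9 = -4 + 18 = 14)
l(T) = -T²
l(F) - 1*(-23697) = -1*14² - 1*(-23697) = -1*196 + 23697 = -196 + 23697 = 23501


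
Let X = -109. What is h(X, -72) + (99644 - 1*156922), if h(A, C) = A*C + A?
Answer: -49539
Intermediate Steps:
h(A, C) = A + A*C
h(X, -72) + (99644 - 1*156922) = -109*(1 - 72) + (99644 - 1*156922) = -109*(-71) + (99644 - 156922) = 7739 - 57278 = -49539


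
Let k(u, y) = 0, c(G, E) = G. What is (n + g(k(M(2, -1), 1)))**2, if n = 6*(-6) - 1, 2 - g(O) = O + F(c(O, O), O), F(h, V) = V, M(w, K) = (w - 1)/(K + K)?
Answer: 1225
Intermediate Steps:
M(w, K) = (-1 + w)/(2*K) (M(w, K) = (-1 + w)/((2*K)) = (-1 + w)*(1/(2*K)) = (-1 + w)/(2*K))
g(O) = 2 - 2*O (g(O) = 2 - (O + O) = 2 - 2*O)
n = -37 (n = -36 - 1 = -37)
(n + g(k(M(2, -1), 1)))**2 = (-37 + (2 - 2*0))**2 = (-37 + (2 + 0))**2 = (-37 + 2)**2 = (-35)**2 = 1225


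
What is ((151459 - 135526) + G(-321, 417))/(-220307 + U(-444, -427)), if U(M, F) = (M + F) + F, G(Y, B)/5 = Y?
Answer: -14328/221605 ≈ -0.064656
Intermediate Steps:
G(Y, B) = 5*Y
U(M, F) = M + 2*F (U(M, F) = (F + M) + F = M + 2*F)
((151459 - 135526) + G(-321, 417))/(-220307 + U(-444, -427)) = ((151459 - 135526) + 5*(-321))/(-220307 + (-444 + 2*(-427))) = (15933 - 1605)/(-220307 + (-444 - 854)) = 14328/(-220307 - 1298) = 14328/(-221605) = 14328*(-1/221605) = -14328/221605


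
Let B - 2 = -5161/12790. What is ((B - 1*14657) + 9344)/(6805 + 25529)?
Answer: -67932851/413551860 ≈ -0.16427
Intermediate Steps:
B = 20419/12790 (B = 2 - 5161/12790 = 20419/12790 ≈ 1.5965)
((B - 1*14657) + 9344)/(6805 + 25529) = ((20419/12790 - 1*14657) + 9344)/(6805 + 25529) = ((20419/12790 - 14657) + 9344)/32334 = (-187442611/12790 + 9344)*(1/32334) = -67932851/12790*1/32334 = -67932851/413551860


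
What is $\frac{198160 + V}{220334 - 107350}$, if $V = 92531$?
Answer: $\frac{290691}{112984} \approx 2.5728$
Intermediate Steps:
$\frac{198160 + V}{220334 - 107350} = \frac{198160 + 92531}{220334 - 107350} = \frac{290691}{112984}$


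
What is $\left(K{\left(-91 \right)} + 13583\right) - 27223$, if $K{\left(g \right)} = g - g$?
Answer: $-13640$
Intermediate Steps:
$K{\left(g \right)} = 0$
$\left(K{\left(-91 \right)} + 13583\right) - 27223 = \left(0 + 13583\right) - 27223 = 13583 - 27223 = -13640$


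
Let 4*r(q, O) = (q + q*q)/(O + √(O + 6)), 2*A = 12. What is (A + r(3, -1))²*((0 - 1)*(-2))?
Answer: 387/4 + 81*√5/4 ≈ 142.03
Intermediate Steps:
A = 6 (A = (½)*12 = 6)
r(q, O) = (q + q²)/(4*(O + √(6 + O))) (r(q, O) = ((q + q*q)/(O + √(O + 6)))/4 = ((q + q²)/(O + √(6 + O)))/4 = (q + q²)/(4*(O + √(6 + O))))
(A + r(3, -1))²*((0 - 1)*(-2)) = (6 + (¼)*3*(1 + 3)/(-1 + √(6 - 1)))²*((0 - 1)*(-2)) = (6 + (¼)*3*4/(-1 + √5))²*(-1*(-2)) = (6 + 3/(-1 + √5))²*2 = 2*(6 + 3/(-1 + √5))²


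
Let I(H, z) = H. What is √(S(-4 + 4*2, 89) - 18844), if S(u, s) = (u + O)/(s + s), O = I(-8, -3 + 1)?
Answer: I*√149263502/89 ≈ 137.27*I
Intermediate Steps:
O = -8
S(u, s) = (-8 + u)/(2*s) (S(u, s) = (u - 8)/(s + s) = (-8 + u)/((2*s)) = (-8 + u)*(1/(2*s)) = (-8 + u)/(2*s))
√(S(-4 + 4*2, 89) - 18844) = √((½)*(-8 + (-4 + 4*2))/89 - 18844) = √((½)*(1/89)*(-8 + (-4 + 8)) - 18844) = √((½)*(1/89)*(-8 + 4) - 18844) = √((½)*(1/89)*(-4) - 18844) = √(-2/89 - 18844) = √(-1677118/89) = I*√149263502/89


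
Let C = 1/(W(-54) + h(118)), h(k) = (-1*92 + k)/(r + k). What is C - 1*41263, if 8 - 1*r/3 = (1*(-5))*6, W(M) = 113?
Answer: -541411707/13121 ≈ -41263.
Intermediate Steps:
r = 114 (r = 24 - 3*1*(-5)*6 = 24 - (-15)*6 = 24 - 3*(-30) = 24 + 90 = 114)
h(k) = (-92 + k)/(114 + k) (h(k) = (-1*92 + k)/(114 + k) = (-92 + k)/(114 + k))
C = 116/13121 (C = 1/(113 + (-92 + 118)/(114 + 118)) = 1/(113 + 26/232) = 1/(113 + (1/232)*26) = 1/(113 + 13/116) = 1/(13121/116) = 116/13121 ≈ 0.0088408)
C - 1*41263 = 116/13121 - 1*41263 = 116/13121 - 41263 = -541411707/13121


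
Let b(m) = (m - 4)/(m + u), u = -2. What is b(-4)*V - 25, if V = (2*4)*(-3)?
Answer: -57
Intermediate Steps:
V = -24 (V = 8*(-3) = -24)
b(m) = (-4 + m)/(-2 + m) (b(m) = (m - 4)/(m - 2) = (-4 + m)/(-2 + m))
b(-4)*V - 25 = ((-4 - 4)/(-2 - 4))*(-24) - 25 = (-8/(-6))*(-24) - 25 = -1/6*(-8)*(-24) - 25 = (4/3)*(-24) - 25 = -32 - 25 = -57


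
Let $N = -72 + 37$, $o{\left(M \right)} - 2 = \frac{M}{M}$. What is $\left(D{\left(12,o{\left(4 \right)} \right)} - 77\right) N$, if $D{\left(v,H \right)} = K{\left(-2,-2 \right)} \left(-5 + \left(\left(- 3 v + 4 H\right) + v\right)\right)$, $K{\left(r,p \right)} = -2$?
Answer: $1505$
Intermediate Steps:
$o{\left(M \right)} = 3$ ($o{\left(M \right)} = 2 + \frac{M}{M} = 2 + 1 = 3$)
$D{\left(v,H \right)} = 10 - 8 H + 4 v$ ($D{\left(v,H \right)} = - 2 \left(-5 + \left(\left(- 3 v + 4 H\right) + v\right)\right) = - 2 \left(-5 + \left(- 2 v + 4 H\right)\right) = - 2 \left(-5 - 2 v + 4 H\right) = 10 - 8 H + 4 v$)
$N = -35$
$\left(D{\left(12,o{\left(4 \right)} \right)} - 77\right) N = \left(\left(10 - 24 + 4 \cdot 12\right) - 77\right) \left(-35\right) = \left(\left(10 - 24 + 48\right) - 77\right) \left(-35\right) = \left(34 - 77\right) \left(-35\right) = \left(-43\right) \left(-35\right) = 1505$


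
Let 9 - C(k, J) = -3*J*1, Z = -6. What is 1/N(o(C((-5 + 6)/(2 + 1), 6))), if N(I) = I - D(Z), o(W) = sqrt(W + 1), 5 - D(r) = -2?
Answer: -1/3 - 2*sqrt(7)/21 ≈ -0.58531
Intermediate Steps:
C(k, J) = 9 + 3*J (C(k, J) = 9 - (-3*J) = 9 - (-3)*J = 9 + 3*J)
D(r) = 7 (D(r) = 5 - 1*(-2) = 5 + 2 = 7)
o(W) = sqrt(1 + W)
N(I) = -7 + I (N(I) = I - 1*7 = I - 7 = -7 + I)
1/N(o(C((-5 + 6)/(2 + 1), 6))) = 1/(-7 + sqrt(1 + (9 + 3*6))) = 1/(-7 + sqrt(1 + (9 + 18))) = 1/(-7 + sqrt(1 + 27)) = 1/(-7 + sqrt(28)) = 1/(-7 + 2*sqrt(7))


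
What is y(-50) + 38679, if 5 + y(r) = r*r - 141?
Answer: 41033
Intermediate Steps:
y(r) = -146 + r² (y(r) = -5 + (r*r - 141) = -5 + (r² - 141) = -5 + (-141 + r²) = -146 + r²)
y(-50) + 38679 = (-146 + (-50)²) + 38679 = (-146 + 2500) + 38679 = 2354 + 38679 = 41033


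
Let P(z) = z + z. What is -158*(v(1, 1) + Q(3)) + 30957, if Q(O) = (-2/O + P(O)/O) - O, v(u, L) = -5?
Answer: 96031/3 ≈ 32010.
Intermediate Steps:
P(z) = 2*z
Q(O) = 2 - O - 2/O (Q(O) = (-2/O + (2*O)/O) - O = (-2/O + 2) - O = (2 - 2/O) - O = 2 - O - 2/O)
-158*(v(1, 1) + Q(3)) + 30957 = -158*(-5 + (2 - 1*3 - 2/3)) + 30957 = -158*(-5 + (2 - 3 - 2*1/3)) + 30957 = -158*(-5 + (2 - 3 - 2/3)) + 30957 = -158*(-5 - 5/3) + 30957 = -158*(-20/3) + 30957 = 3160/3 + 30957 = 96031/3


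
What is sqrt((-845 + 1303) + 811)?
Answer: 3*sqrt(141) ≈ 35.623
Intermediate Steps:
sqrt((-845 + 1303) + 811) = sqrt(458 + 811) = sqrt(1269) = 3*sqrt(141)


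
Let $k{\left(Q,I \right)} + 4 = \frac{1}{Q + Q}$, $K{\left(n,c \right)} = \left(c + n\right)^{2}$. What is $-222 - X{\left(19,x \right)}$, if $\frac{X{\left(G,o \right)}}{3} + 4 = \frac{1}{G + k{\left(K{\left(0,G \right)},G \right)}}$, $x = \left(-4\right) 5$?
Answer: $- \frac{2276676}{10831} \approx -210.2$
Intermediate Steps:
$x = -20$
$k{\left(Q,I \right)} = -4 + \frac{1}{2 Q}$ ($k{\left(Q,I \right)} = -4 + \frac{1}{Q + Q} = -4 + \frac{1}{2 Q}$)
$X{\left(G,o \right)} = -12 + \frac{3}{-4 + G + \frac{1}{2 G^{2}}}$ ($X{\left(G,o \right)} = -12 + \frac{3}{G - \left(4 - \frac{1}{2 \left(G + 0\right)^{2}}\right)} = -12 + \frac{3}{G - \left(4 - \frac{1}{2 G^{2}}\right)} = -12 + \frac{3}{-4 + G + \frac{1}{2 G^{2}}}$)
$-222 - X{\left(19,x \right)} = -222 - \frac{6 \left(-2 - 4 \cdot 19^{3} + 17 \cdot 19^{2}\right)}{1 - 8 \cdot 19^{2} + 2 \cdot 19^{3}} = -222 - \frac{6 \left(-2 - 27436 + 17 \cdot 361\right)}{1 - 2888 + 2 \cdot 6859} = -222 - \frac{6 \left(-2 - 27436 + 6137\right)}{1 - 2888 + 13718} = -222 - 6 \cdot \frac{1}{10831} \left(-21301\right) = -222 - - \frac{127806}{10831} = -222 + \frac{127806}{10831} = - \frac{2276676}{10831}$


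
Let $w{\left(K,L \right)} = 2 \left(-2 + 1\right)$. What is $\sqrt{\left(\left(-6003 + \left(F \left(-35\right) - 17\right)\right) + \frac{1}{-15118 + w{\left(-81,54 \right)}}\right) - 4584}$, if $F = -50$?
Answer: $\frac{i \sqrt{14056610505}}{1260} \approx 94.096 i$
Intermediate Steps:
$w{\left(K,L \right)} = -2$ ($w{\left(K,L \right)} = 2 \left(-1\right) = -2$)
$\sqrt{\left(\left(-6003 + \left(F \left(-35\right) - 17\right)\right) + \frac{1}{-15118 + w{\left(-81,54 \right)}}\right) - 4584} = \sqrt{\left(\left(-6003 - -1733\right) + \frac{1}{-15118 - 2}\right) - 4584} = \sqrt{\left(\left(-6003 + \left(1750 - 17\right)\right) + \frac{1}{-15120}\right) - 4584} = \sqrt{\left(\left(-6003 + 1733\right) - \frac{1}{15120}\right) - 4584} = \sqrt{\left(-4270 - \frac{1}{15120}\right) - 4584} = \sqrt{- \frac{64562401}{15120} - 4584} = \sqrt{- \frac{133872481}{15120}} = \frac{i \sqrt{14056610505}}{1260}$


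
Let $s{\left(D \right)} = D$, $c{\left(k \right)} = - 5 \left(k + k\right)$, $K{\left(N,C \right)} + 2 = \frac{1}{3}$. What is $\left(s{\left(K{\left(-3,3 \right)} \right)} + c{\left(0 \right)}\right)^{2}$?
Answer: $\frac{25}{9} \approx 2.7778$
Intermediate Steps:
$K{\left(N,C \right)} = - \frac{5}{3}$ ($K{\left(N,C \right)} = -2 + \frac{1}{3} = - \frac{5}{3}$)
$c{\left(k \right)} = - 10 k$ ($c{\left(k \right)} = - 5 \cdot 2 k = - 10 k$)
$\left(s{\left(K{\left(-3,3 \right)} \right)} + c{\left(0 \right)}\right)^{2} = \left(- \frac{5}{3} - 0\right)^{2} = \left(- \frac{5}{3} + 0\right)^{2} = \left(- \frac{5}{3}\right)^{2} = \frac{25}{9}$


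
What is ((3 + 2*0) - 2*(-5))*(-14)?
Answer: -182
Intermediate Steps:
((3 + 2*0) - 2*(-5))*(-14) = ((3 + 0) + 10)*(-14) = (3 + 10)*(-14) = 13*(-14) = -182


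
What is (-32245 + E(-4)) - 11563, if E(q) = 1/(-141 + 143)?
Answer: -87615/2 ≈ -43808.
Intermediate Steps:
E(q) = ½ (E(q) = 1/2 = ½)
(-32245 + E(-4)) - 11563 = (-32245 + ½) - 11563 = -64489/2 - 11563 = -87615/2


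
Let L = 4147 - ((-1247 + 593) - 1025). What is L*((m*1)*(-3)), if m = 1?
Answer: -17478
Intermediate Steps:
L = 5826 (L = 4147 - (-654 - 1025) = 4147 - 1*(-1679) = 4147 + 1679 = 5826)
L*((m*1)*(-3)) = 5826*((1*1)*(-3)) = 5826*(1*(-3)) = 5826*(-3) = -17478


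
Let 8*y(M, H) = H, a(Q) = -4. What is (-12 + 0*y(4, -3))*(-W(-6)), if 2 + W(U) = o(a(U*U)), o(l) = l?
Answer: -72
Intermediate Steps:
y(M, H) = H/8
W(U) = -6 (W(U) = -2 - 4 = -6)
(-12 + 0*y(4, -3))*(-W(-6)) = (-12 + 0*((⅛)*(-3)))*(-1*(-6)) = (-12 + 0*(-3/8))*6 = (-12 + 0)*6 = -12*6 = -72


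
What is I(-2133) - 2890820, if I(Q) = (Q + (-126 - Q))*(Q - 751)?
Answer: -2527436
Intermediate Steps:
I(Q) = 94626 - 126*Q (I(Q) = -126*(-751 + Q) = 94626 - 126*Q)
I(-2133) - 2890820 = (94626 - 126*(-2133)) - 2890820 = (94626 + 268758) - 2890820 = 363384 - 2890820 = -2527436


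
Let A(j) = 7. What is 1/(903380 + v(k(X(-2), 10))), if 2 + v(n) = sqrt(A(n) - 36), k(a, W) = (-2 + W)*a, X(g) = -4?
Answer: 903378/816091810913 - I*sqrt(29)/816091810913 ≈ 1.107e-6 - 6.5987e-12*I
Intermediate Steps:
k(a, W) = a*(-2 + W)
v(n) = -2 + I*sqrt(29) (v(n) = -2 + sqrt(7 - 36) = -2 + sqrt(-29) = -2 + I*sqrt(29))
1/(903380 + v(k(X(-2), 10))) = 1/(903380 + (-2 + I*sqrt(29))) = 1/(903378 + I*sqrt(29))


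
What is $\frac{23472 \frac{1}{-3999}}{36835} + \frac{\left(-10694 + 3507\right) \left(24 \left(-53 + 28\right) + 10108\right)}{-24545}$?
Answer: $\frac{134210844157028}{48207415799} \approx 2784.0$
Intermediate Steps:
$\frac{23472 \frac{1}{-3999}}{36835} + \frac{\left(-10694 + 3507\right) \left(24 \left(-53 + 28\right) + 10108\right)}{-24545} = 23472 \left(- \frac{1}{3999}\right) \frac{1}{36835} + - 7187 \left(24 \left(-25\right) + 10108\right) \left(- \frac{1}{24545}\right) = \left(- \frac{7824}{1333}\right) \frac{1}{36835} + - 7187 \left(-600 + 10108\right) \left(- \frac{1}{24545}\right) = - \frac{7824}{49101055} + \left(-7187\right) 9508 \left(- \frac{1}{24545}\right) = - \frac{7824}{49101055} - - \frac{68333996}{24545} = - \frac{7824}{49101055} + \frac{68333996}{24545} = \frac{134210844157028}{48207415799}$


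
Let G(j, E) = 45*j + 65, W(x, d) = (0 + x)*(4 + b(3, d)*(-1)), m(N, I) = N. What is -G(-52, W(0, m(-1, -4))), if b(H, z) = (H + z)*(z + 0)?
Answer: 2275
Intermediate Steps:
b(H, z) = z*(H + z) (b(H, z) = (H + z)*z = z*(H + z))
W(x, d) = x*(4 - d*(3 + d)) (W(x, d) = (0 + x)*(4 + (d*(3 + d))*(-1)) = x*(4 - d*(3 + d)))
G(j, E) = 65 + 45*j
-G(-52, W(0, m(-1, -4))) = -(65 + 45*(-52)) = -(65 - 2340) = -1*(-2275) = 2275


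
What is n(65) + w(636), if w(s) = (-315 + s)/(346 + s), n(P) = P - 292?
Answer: -222593/982 ≈ -226.67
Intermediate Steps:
n(P) = -292 + P
w(s) = (-315 + s)/(346 + s)
n(65) + w(636) = (-292 + 65) + (-315 + 636)/(346 + 636) = -227 + 321/982 = -222593/982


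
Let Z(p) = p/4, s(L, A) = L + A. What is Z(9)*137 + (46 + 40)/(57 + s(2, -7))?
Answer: 16115/52 ≈ 309.90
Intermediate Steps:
s(L, A) = A + L
Z(p) = p/4
Z(9)*137 + (46 + 40)/(57 + s(2, -7)) = ((¼)*9)*137 + (46 + 40)/(57 + (-7 + 2)) = (9/4)*137 + 86/(57 - 5) = 1233/4 + 86/52 = 1233/4 + 86*(1/52) = 1233/4 + 43/26 = 16115/52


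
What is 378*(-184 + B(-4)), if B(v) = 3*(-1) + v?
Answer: -72198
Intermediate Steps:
B(v) = -3 + v
378*(-184 + B(-4)) = 378*(-184 + (-3 - 4)) = 378*(-184 - 7) = 378*(-191) = -72198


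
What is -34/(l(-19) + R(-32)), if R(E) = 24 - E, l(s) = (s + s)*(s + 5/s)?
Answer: -17/394 ≈ -0.043147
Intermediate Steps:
l(s) = 2*s*(s + 5/s) (l(s) = (2*s)*(s + 5/s) = 2*s*(s + 5/s))
-34/(l(-19) + R(-32)) = -34/((10 + 2*(-19)**2) + (24 - 1*(-32))) = -34/((10 + 2*361) + (24 + 32)) = -34/((10 + 722) + 56) = -34/(732 + 56) = -34/788 = -34*1/788 = -17/394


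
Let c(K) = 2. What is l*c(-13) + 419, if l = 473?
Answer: 1365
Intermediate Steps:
l*c(-13) + 419 = 473*2 + 419 = 946 + 419 = 1365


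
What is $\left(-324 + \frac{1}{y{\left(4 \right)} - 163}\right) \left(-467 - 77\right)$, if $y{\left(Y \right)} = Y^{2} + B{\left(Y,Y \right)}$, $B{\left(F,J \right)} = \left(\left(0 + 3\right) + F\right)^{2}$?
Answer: $\frac{8636816}{49} \approx 1.7626 \cdot 10^{5}$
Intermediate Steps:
$B{\left(F,J \right)} = \left(3 + F\right)^{2}$
$y{\left(Y \right)} = Y^{2} + \left(3 + Y\right)^{2}$
$\left(-324 + \frac{1}{y{\left(4 \right)} - 163}\right) \left(-467 - 77\right) = \left(-324 + \frac{1}{\left(4^{2} + \left(3 + 4\right)^{2}\right) - 163}\right) \left(-467 - 77\right) = \left(-324 + \frac{1}{\left(16 + 7^{2}\right) - 163}\right) \left(-544\right) = \left(-324 + \frac{1}{\left(16 + 49\right) - 163}\right) \left(-544\right) = \left(-324 + \frac{1}{65 - 163}\right) \left(-544\right) = \left(-324 + \frac{1}{-98}\right) \left(-544\right) = \left(-324 - \frac{1}{98}\right) \left(-544\right) = \left(- \frac{31753}{98}\right) \left(-544\right) = \frac{8636816}{49}$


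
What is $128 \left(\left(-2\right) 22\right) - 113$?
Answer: $-5745$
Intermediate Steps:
$128 \left(\left(-2\right) 22\right) - 113 = 128 \left(-44\right) - 113 = -5632 - 113 = -5745$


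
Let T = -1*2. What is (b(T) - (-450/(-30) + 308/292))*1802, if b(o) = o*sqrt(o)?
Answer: -2111944/73 - 3604*I*sqrt(2) ≈ -28931.0 - 5096.8*I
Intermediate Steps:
T = -2
b(o) = o**(3/2)
(b(T) - (-450/(-30) + 308/292))*1802 = ((-2)**(3/2) - (-450/(-30) + 308/292))*1802 = (-2*I*sqrt(2) - (-450*(-1/30) + 308*(1/292)))*1802 = (-2*I*sqrt(2) - (15 + 77/73))*1802 = (-2*I*sqrt(2) - 1*1172/73)*1802 = (-2*I*sqrt(2) - 1172/73)*1802 = (-1172/73 - 2*I*sqrt(2))*1802 = -2111944/73 - 3604*I*sqrt(2)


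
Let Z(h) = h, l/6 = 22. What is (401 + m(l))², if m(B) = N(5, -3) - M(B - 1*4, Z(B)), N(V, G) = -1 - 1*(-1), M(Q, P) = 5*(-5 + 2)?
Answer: 173056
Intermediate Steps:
l = 132 (l = 6*22 = 132)
M(Q, P) = -15 (M(Q, P) = 5*(-3) = -15)
N(V, G) = 0 (N(V, G) = -1 + 1 = 0)
m(B) = 15 (m(B) = 0 - 1*(-15) = 0 + 15 = 15)
(401 + m(l))² = (401 + 15)² = 416² = 173056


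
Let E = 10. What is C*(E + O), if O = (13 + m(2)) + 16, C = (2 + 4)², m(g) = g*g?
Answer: 1548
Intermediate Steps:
m(g) = g²
C = 36 (C = 6² = 36)
O = 33 (O = (13 + 2²) + 16 = (13 + 4) + 16 = 17 + 16 = 33)
C*(E + O) = 36*(10 + 33) = 36*43 = 1548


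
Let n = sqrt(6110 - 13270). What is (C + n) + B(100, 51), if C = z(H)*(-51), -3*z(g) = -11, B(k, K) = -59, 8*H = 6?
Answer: -246 + 2*I*sqrt(1790) ≈ -246.0 + 84.617*I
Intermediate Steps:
H = 3/4 (H = (1/8)*6 = 3/4 ≈ 0.75000)
n = 2*I*sqrt(1790) (n = sqrt(-7160) = 2*I*sqrt(1790) ≈ 84.617*I)
z(g) = 11/3 (z(g) = -1/3*(-11) = 11/3)
C = -187 (C = (11/3)*(-51) = -187)
(C + n) + B(100, 51) = (-187 + 2*I*sqrt(1790)) - 59 = -246 + 2*I*sqrt(1790)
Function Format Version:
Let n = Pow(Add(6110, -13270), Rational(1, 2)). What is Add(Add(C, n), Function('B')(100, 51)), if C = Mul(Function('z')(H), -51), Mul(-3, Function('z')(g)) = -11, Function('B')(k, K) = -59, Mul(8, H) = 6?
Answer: Add(-246, Mul(2, I, Pow(1790, Rational(1, 2)))) ≈ Add(-246.00, Mul(84.617, I))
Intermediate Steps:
H = Rational(3, 4) (H = Mul(Rational(1, 8), 6) = Rational(3, 4) ≈ 0.75000)
n = Mul(2, I, Pow(1790, Rational(1, 2))) (n = Pow(-7160, Rational(1, 2)) = Mul(2, I, Pow(1790, Rational(1, 2))) ≈ Mul(84.617, I))
Function('z')(g) = Rational(11, 3) (Function('z')(g) = Mul(Rational(-1, 3), -11) = Rational(11, 3))
C = -187 (C = Mul(Rational(11, 3), -51) = -187)
Add(Add(C, n), Function('B')(100, 51)) = Add(Add(-187, Mul(2, I, Pow(1790, Rational(1, 2)))), -59) = Add(-246, Mul(2, I, Pow(1790, Rational(1, 2))))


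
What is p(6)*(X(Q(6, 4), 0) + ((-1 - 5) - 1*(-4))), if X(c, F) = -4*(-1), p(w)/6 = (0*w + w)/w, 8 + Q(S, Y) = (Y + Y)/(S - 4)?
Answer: 12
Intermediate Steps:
Q(S, Y) = -8 + 2*Y/(-4 + S) (Q(S, Y) = -8 + (Y + Y)/(S - 4) = -8 + (2*Y)/(-4 + S) = -8 + 2*Y/(-4 + S))
p(w) = 6 (p(w) = 6*((0*w + w)/w) = 6*((0 + w)/w) = 6*(w/w) = 6*1 = 6)
X(c, F) = 4
p(6)*(X(Q(6, 4), 0) + ((-1 - 5) - 1*(-4))) = 6*(4 + ((-1 - 5) - 1*(-4))) = 6*(4 + (-6 + 4)) = 6*(4 - 2) = 6*2 = 12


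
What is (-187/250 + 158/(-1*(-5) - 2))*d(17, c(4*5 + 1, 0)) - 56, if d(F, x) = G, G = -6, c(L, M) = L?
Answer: -45939/125 ≈ -367.51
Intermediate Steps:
d(F, x) = -6
(-187/250 + 158/(-1*(-5) - 2))*d(17, c(4*5 + 1, 0)) - 56 = (-187/250 + 158/(-1*(-5) - 2))*(-6) - 56 = (-187*1/250 + 158/(5 - 2))*(-6) - 56 = (-187/250 + 158/3)*(-6) - 56 = (38939/750)*(-6) - 56 = -38939/125 - 56 = -45939/125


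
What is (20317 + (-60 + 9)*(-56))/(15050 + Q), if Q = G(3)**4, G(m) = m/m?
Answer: 23173/15051 ≈ 1.5396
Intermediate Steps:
G(m) = 1
Q = 1 (Q = 1**4 = 1)
(20317 + (-60 + 9)*(-56))/(15050 + Q) = (20317 + (-60 + 9)*(-56))/(15050 + 1) = (20317 - 51*(-56))/15051 = (20317 + 2856)*(1/15051) = 23173*(1/15051) = 23173/15051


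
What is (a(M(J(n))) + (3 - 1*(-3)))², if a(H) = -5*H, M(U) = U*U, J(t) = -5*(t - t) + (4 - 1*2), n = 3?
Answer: 196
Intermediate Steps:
J(t) = 2 (J(t) = -5*0 + (4 - 2) = 0 + 2 = 2)
M(U) = U²
(a(M(J(n))) + (3 - 1*(-3)))² = (-5*2² + (3 - 1*(-3)))² = (-5*4 + (3 + 3))² = (-20 + 6)² = (-14)² = 196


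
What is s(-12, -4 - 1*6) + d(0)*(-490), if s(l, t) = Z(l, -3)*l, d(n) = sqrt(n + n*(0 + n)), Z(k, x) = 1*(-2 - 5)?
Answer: 84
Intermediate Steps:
Z(k, x) = -7 (Z(k, x) = 1*(-7) = -7)
d(n) = sqrt(n + n**2) (d(n) = sqrt(n + n*n) = sqrt(n + n**2))
s(l, t) = -7*l
s(-12, -4 - 1*6) + d(0)*(-490) = -7*(-12) + sqrt(0*(1 + 0))*(-490) = 84 + sqrt(0*1)*(-490) = 84 + sqrt(0)*(-490) = 84 + 0*(-490) = 84 + 0 = 84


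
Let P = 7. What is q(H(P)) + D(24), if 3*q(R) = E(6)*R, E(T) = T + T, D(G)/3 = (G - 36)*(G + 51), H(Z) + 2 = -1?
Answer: -2712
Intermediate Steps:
H(Z) = -3 (H(Z) = -2 - 1 = -3)
D(G) = 3*(-36 + G)*(51 + G) (D(G) = 3*((G - 36)*(G + 51)) = 3*((-36 + G)*(51 + G)) = 3*(-36 + G)*(51 + G))
E(T) = 2*T
q(R) = 4*R (q(R) = ((2*6)*R)/3 = (12*R)/3 = 4*R)
q(H(P)) + D(24) = 4*(-3) + (-5508 + 3*24² + 45*24) = -12 + (-5508 + 3*576 + 1080) = -12 + (-5508 + 1728 + 1080) = -12 - 2700 = -2712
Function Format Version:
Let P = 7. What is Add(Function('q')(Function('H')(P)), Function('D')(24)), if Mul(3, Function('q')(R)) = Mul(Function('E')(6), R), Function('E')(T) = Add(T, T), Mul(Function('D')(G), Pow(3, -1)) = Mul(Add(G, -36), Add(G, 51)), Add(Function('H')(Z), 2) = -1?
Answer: -2712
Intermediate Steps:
Function('H')(Z) = -3 (Function('H')(Z) = Add(-2, -1) = -3)
Function('D')(G) = Mul(3, Add(-36, G), Add(51, G)) (Function('D')(G) = Mul(3, Mul(Add(G, -36), Add(G, 51))) = Mul(3, Mul(Add(-36, G), Add(51, G))) = Mul(3, Add(-36, G), Add(51, G)))
Function('E')(T) = Mul(2, T)
Function('q')(R) = Mul(4, R) (Function('q')(R) = Mul(Rational(1, 3), Mul(Mul(2, 6), R)) = Mul(Rational(1, 3), Mul(12, R)) = Mul(4, R))
Add(Function('q')(Function('H')(P)), Function('D')(24)) = Add(Mul(4, -3), Add(-5508, Mul(3, Pow(24, 2)), Mul(45, 24))) = Add(-12, Add(-5508, Mul(3, 576), 1080)) = Add(-12, Add(-5508, 1728, 1080)) = Add(-12, -2700) = -2712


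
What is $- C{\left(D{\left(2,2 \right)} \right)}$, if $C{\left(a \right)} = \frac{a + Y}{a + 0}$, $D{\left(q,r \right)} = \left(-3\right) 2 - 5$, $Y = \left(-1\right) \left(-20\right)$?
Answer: $\frac{9}{11} \approx 0.81818$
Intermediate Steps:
$Y = 20$
$D{\left(q,r \right)} = -11$ ($D{\left(q,r \right)} = -6 - 5 = -11$)
$C{\left(a \right)} = \frac{20 + a}{a}$ ($C{\left(a \right)} = \frac{a + 20}{a + 0} = \frac{20 + a}{a}$)
$- C{\left(D{\left(2,2 \right)} \right)} = - \frac{20 - 11}{-11} = - \frac{\left(-1\right) 9}{11} = \left(-1\right) \left(- \frac{9}{11}\right) = \frac{9}{11}$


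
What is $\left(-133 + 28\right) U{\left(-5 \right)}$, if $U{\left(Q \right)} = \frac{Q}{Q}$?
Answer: $-105$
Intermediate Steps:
$U{\left(Q \right)} = 1$
$\left(-133 + 28\right) U{\left(-5 \right)} = \left(-133 + 28\right) 1 = \left(-105\right) 1 = -105$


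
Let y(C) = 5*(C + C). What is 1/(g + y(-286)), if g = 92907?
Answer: 1/90047 ≈ 1.1105e-5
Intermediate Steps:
y(C) = 10*C (y(C) = 5*(2*C) = 10*C)
1/(g + y(-286)) = 1/(92907 + 10*(-286)) = 1/(92907 - 2860) = 1/90047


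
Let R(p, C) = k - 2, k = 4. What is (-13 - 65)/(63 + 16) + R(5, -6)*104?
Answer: 16354/79 ≈ 207.01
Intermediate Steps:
R(p, C) = 2 (R(p, C) = 4 - 2 = 2)
(-13 - 65)/(63 + 16) + R(5, -6)*104 = (-13 - 65)/(63 + 16) + 2*104 = -78/79 + 208 = 16354/79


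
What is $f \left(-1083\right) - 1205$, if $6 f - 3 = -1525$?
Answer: $273516$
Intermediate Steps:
$f = - \frac{761}{3}$ ($f = \frac{1}{2} + \frac{1}{6} \left(-1525\right) = \frac{1}{2} - \frac{1525}{6} = - \frac{761}{3} \approx -253.67$)
$f \left(-1083\right) - 1205 = \left(- \frac{761}{3}\right) \left(-1083\right) - 1205 = 274721 - 1205 = 273516$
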